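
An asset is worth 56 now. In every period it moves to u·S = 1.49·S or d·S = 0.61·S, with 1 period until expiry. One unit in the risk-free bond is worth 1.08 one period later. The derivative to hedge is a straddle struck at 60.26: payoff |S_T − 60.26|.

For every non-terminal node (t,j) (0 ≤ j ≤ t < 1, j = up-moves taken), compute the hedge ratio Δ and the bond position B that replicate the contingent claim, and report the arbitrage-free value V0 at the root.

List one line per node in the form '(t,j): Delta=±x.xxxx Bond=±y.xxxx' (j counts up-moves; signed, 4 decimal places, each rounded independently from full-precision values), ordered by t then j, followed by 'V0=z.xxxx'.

(0,0): Delta=-0.0593 Bond=26.0408
V0=22.7226

Under the risk-neutral measure, an up-move has probability p* = (R−d)/(u−d) = 0.5341 and values discount at R = 1.08.
Terminal payoffs: V(1,0)=26.1000, V(1,1)=23.1800
(0,0): S=56.0000. Δ = (V_up−V_dn)/(S_up−S_dn) = (23.1800−26.1000)/(83.4400−34.1600) = -0.0593. V = [p*·23.1800 + (1−p*)·26.1000]/1.08 = 22.7226. B = V − Δ·S = 26.0408.
The time-0 hedge costs 22.7226, which is the no-arbitrage price.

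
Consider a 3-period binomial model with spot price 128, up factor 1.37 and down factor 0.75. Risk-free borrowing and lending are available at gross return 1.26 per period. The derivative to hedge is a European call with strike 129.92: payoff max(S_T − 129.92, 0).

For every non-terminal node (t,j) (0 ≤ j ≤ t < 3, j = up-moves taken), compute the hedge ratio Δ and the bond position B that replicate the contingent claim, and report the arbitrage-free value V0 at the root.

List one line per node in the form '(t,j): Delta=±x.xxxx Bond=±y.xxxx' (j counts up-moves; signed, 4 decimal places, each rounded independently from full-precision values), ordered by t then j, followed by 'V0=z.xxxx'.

The replicating-portfolio and risk-neutral prices coincide; use p* = (1.26−0.75)/(1.37−0.75) = 0.8226 for the latter.
At expiry t=3: V(3,0)=0.0000, V(3,1)=0.0000, V(3,2)=50.2624, V(3,3)=199.2132
(2,0): S=72.0000. Δ = (V_up−V_dn)/(S_up−S_dn) = (0.0000−0.0000)/(98.6400−54.0000) = 0.0000. V = [p*·0.0000 + (1−p*)·0.0000]/1.26 = 0.0000. B = V − Δ·S = 0.0000.
(2,1): S=131.5200. Δ = (V_up−V_dn)/(S_up−S_dn) = (50.2624−0.0000)/(180.1824−98.6400) = 0.6164. V = [p*·50.2624 + (1−p*)·0.0000]/1.26 = 32.8134. B = V − Δ·S = -48.2550.
(2,2): S=240.2432. Δ = (V_up−V_dn)/(S_up−S_dn) = (199.2132−50.2624)/(329.1332−180.1824) = 1.0000. V = [p*·199.2132 + (1−p*)·50.2624]/1.26 = 137.1321. B = V − Δ·S = -103.1111.
(1,0): S=96.0000. Δ = (V_up−V_dn)/(S_up−S_dn) = (32.8134−0.0000)/(131.5200−72.0000) = 0.5513. V = [p*·32.8134 + (1−p*)·0.0000]/1.26 = 21.4220. B = V − Δ·S = -31.5029.
(1,1): S=175.3600. Δ = (V_up−V_dn)/(S_up−S_dn) = (137.1321−32.8134)/(240.2432−131.5200) = 0.9595. V = [p*·137.1321 + (1−p*)·32.8134]/1.26 = 94.1460. B = V − Δ·S = -74.1100.
(0,0): S=128.0000. Δ = (V_up−V_dn)/(S_up−S_dn) = (94.1460−21.4220)/(175.3600−96.0000) = 0.9164. V = [p*·94.1460 + (1−p*)·21.4220]/1.26 = 64.4788. B = V − Δ·S = -52.8180.
Self-financing check: at every node Δ·S+B equals the discounted successor values.

(0,0): Delta=0.9164 Bond=-52.8180
(1,0): Delta=0.5513 Bond=-31.5029
(1,1): Delta=0.9595 Bond=-74.1100
(2,0): Delta=0.0000 Bond=0.0000
(2,1): Delta=0.6164 Bond=-48.2550
(2,2): Delta=1.0000 Bond=-103.1111
V0=64.4788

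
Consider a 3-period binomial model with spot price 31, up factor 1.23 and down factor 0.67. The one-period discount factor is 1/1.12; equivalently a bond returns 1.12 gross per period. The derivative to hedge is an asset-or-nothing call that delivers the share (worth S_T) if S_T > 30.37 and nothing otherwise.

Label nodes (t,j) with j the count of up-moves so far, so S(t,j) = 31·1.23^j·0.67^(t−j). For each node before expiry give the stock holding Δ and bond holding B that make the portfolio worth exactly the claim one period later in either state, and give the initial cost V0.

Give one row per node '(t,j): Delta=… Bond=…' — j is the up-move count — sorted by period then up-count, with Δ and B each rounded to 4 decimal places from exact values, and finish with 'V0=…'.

(0,0): Delta=1.2343 Bond=-8.4477
(1,0): Delta=1.9383 Bond=-24.0836
(1,1): Delta=1.1406 Bond=-5.8871
(2,0): Delta=0.0000 Bond=0.0000
(2,1): Delta=2.1964 Bond=-33.5672
(2,2): Delta=1.0000 Bond=0.0000
V0=29.8165

No-arbitrage ⇒ martingale measure with p* = (R−d)/(u−d) = 0.8036.
At expiry t=3: V(3,0)=0.0000, V(3,1)=0.0000, V(3,2)=31.4229, V(3,3)=57.6869
(2,0): S=13.9159. Δ = (V_up−V_dn)/(S_up−S_dn) = (0.0000−0.0000)/(17.1166−9.3237) = 0.0000. V = [p*·0.0000 + (1−p*)·0.0000]/1.12 = 0.0000. B = V − Δ·S = 0.0000.
(2,1): S=25.5471. Δ = (V_up−V_dn)/(S_up−S_dn) = (31.4229−0.0000)/(31.4229−17.1166) = 2.1964. V = [p*·31.4229 + (1−p*)·0.0000]/1.12 = 22.5452. B = V − Δ·S = -33.5672.
(2,2): S=46.8999. Δ = (V_up−V_dn)/(S_up−S_dn) = (57.6869−31.4229)/(57.6869−31.4229) = 1.0000. V = [p*·57.6869 + (1−p*)·31.4229]/1.12 = 46.8999. B = V − Δ·S = 0.0000.
(1,0): S=20.7700. Δ = (V_up−V_dn)/(S_up−S_dn) = (22.5452−0.0000)/(25.5471−13.9159) = 1.9383. V = [p*·22.5452 + (1−p*)·0.0000]/1.12 = 16.1756. B = V − Δ·S = -24.0836.
(1,1): S=38.1300. Δ = (V_up−V_dn)/(S_up−S_dn) = (46.8999−22.5452)/(46.8999−25.5471) = 1.1406. V = [p*·46.8999 + (1−p*)·22.5452]/1.12 = 37.6035. B = V − Δ·S = -5.8871.
(0,0): S=31.0000. Δ = (V_up−V_dn)/(S_up−S_dn) = (37.6035−16.1756)/(38.1300−20.7700) = 1.2343. V = [p*·37.6035 + (1−p*)·16.1756]/1.12 = 29.8165. B = V − Δ·S = -8.4477.
Self-financing check: at every node Δ·S+B equals the discounted successor values.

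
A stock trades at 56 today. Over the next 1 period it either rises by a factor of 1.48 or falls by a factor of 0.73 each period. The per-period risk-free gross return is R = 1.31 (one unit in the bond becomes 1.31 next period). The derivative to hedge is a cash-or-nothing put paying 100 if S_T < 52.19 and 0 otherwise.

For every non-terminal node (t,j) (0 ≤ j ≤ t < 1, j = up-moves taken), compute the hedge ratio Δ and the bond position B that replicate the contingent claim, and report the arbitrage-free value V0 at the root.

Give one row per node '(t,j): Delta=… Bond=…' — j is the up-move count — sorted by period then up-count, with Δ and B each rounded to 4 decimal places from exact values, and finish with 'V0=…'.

No-arbitrage ⇒ martingale measure with p* = (R−d)/(u−d) = 0.7733.
Payoff layer (t=1): V(1,0)=100.0000, V(1,1)=0.0000
(0,0): S=56.0000. Δ = (V_up−V_dn)/(S_up−S_dn) = (0.0000−100.0000)/(82.8800−40.8800) = -2.3810. V = [p*·0.0000 + (1−p*)·100.0000]/1.31 = 17.3028. B = V − Δ·S = 150.6361.
The time-0 hedge costs 17.3028, which is the no-arbitrage price.

(0,0): Delta=-2.3810 Bond=150.6361
V0=17.3028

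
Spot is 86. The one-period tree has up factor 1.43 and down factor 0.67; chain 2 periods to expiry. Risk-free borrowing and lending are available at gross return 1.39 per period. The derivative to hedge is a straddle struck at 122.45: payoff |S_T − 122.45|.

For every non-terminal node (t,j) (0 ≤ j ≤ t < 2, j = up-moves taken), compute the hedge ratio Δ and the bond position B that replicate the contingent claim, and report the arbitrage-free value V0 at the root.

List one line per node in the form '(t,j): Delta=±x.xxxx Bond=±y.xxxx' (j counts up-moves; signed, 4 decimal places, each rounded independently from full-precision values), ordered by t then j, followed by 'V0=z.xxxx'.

(0,0): Delta=0.1139 Bond=17.2008
(1,0): Delta=-1.0000 Bond=88.0935
(1,1): Delta=0.1429 Bond=20.3434
V0=26.9984

The replicating-portfolio and risk-neutral prices coincide; use p* = (1.39−0.67)/(1.43−0.67) = 0.9474 for the latter.
At expiry t=2: V(2,0)=83.8446, V(2,1)=40.0534, V(2,2)=53.4114
  t=1,j=0: stock 57.6200 → up 82.3966 (V=40.0534), down 38.6054 (V=83.8446). Price 30.4735; hedge Δ=-1.0000, bond B=88.0935.
  t=1,j=1: stock 122.9800 → up 175.8614 (V=53.4114), down 82.3966 (V=40.0534). Price 37.9197; hedge Δ=0.1429, bond B=20.3434.
  t=0,j=0: stock 86.0000 → up 122.9800 (V=37.9197), down 57.6200 (V=30.4735). Price 26.9984; hedge Δ=0.1139, bond B=17.2008.
Each (Δ,B) replicates both successor values, so the strategy is self-financing and V0 is arbitrage-free.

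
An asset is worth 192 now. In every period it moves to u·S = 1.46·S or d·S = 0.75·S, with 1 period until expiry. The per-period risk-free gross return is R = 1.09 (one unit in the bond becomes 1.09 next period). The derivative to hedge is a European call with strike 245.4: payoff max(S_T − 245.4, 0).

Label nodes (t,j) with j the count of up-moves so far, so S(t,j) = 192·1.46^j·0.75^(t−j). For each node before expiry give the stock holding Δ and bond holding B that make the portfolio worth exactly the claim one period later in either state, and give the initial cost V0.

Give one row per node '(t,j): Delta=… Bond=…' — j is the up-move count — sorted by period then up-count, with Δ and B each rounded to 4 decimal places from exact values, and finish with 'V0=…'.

No-arbitrage ⇒ martingale measure with p* = (R−d)/(u−d) = 0.4789.
Payoff layer (t=1): V(1,0)=0.0000, V(1,1)=34.9200
Node (0,0) S=192.0000: V=(p*·34.9200+(1−p*)·0.0000)/1.09=15.3415; Δ=(34.9200−0.0000)/(280.3200−144.0000)=0.2562; B=V−Δ·S=-33.8416
Root portfolio cost Δ·192+B reproduces V0=15.3415.

(0,0): Delta=0.2562 Bond=-33.8416
V0=15.3415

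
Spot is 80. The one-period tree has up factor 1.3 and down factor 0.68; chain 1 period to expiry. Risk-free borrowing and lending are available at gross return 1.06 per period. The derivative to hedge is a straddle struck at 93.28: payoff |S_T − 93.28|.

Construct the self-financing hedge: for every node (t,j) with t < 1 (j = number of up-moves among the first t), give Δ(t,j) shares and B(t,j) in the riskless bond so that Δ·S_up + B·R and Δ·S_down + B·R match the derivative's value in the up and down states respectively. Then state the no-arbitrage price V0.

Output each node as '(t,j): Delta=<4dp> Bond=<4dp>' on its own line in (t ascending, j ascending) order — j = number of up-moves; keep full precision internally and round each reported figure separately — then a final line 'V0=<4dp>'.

No-arbitrage ⇒ martingale measure with p* = (R−d)/(u−d) = 0.6129.
Payoff layer (t=1): V(1,0)=38.8800, V(1,1)=10.7200
(0,0): S=80.0000. Δ = (V_up−V_dn)/(S_up−S_dn) = (10.7200−38.8800)/(104.0000−54.4000) = -0.5677. V = [p*·10.7200 + (1−p*)·38.8800]/1.06 = 20.3968. B = V − Δ·S = 65.8162.
Check: Δ(0,0)·S0 + B(0,0) = 20.3968 = V0.

(0,0): Delta=-0.5677 Bond=65.8162
V0=20.3968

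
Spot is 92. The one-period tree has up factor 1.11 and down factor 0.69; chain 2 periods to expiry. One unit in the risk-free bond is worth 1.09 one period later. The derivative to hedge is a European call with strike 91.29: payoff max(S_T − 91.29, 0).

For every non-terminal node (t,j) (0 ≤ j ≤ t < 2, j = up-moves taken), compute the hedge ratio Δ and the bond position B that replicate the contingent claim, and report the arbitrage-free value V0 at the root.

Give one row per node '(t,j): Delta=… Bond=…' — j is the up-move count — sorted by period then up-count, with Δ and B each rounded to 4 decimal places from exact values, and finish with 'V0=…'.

No-arbitrage ⇒ martingale measure with p* = (R−d)/(u−d) = 0.9524.
Terminal values V(2,·): V(2,0)=0.0000, V(2,1)=0.0000, V(2,2)=22.0632
Node (1,0) S=63.4800: V=(p*·0.0000+(1−p*)·0.0000)/1.09=0.0000; Δ=(0.0000−0.0000)/(70.4628−43.8012)=0.0000; B=V−Δ·S=0.0000
Node (1,1) S=102.1200: V=(p*·22.0632+(1−p*)·0.0000)/1.09=19.2776; Δ=(22.0632−0.0000)/(113.3532−70.4628)=0.5144; B=V−Δ·S=-33.2538
Node (0,0) S=92.0000: V=(p*·19.2776+(1−p*)·0.0000)/1.09=16.8437; Δ=(19.2776−0.0000)/(102.1200−63.4800)=0.4989; B=V−Δ·S=-29.0553
Self-financing check: at every node Δ·S+B equals the discounted successor values.

(0,0): Delta=0.4989 Bond=-29.0553
(1,0): Delta=0.0000 Bond=0.0000
(1,1): Delta=0.5144 Bond=-33.2538
V0=16.8437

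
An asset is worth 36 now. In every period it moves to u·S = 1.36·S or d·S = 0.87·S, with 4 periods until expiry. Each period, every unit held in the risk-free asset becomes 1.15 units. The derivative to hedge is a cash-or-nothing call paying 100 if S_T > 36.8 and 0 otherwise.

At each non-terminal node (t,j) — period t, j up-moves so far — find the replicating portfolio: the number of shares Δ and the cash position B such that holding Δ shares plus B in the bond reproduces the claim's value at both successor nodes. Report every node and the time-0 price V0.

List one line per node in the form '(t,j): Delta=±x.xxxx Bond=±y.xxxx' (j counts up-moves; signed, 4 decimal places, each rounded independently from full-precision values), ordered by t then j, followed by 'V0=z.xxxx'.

(0,0): Delta=1.1736 Bond=2.7079
(1,0): Delta=2.4132 Bond=-35.7102
(1,1): Delta=0.5789 Bond=32.2323
(2,0): Delta=3.7216 Bond=-76.7166
(2,1): Delta=1.7855 Bond=-14.3293
(2,2): Delta=0.0000 Bond=75.6144
(3,0): Delta=0.0000 Bond=0.0000
(3,1): Delta=5.5071 Bond=-154.3922
(3,2): Delta=0.0000 Bond=86.9565
(3,3): Delta=0.0000 Bond=86.9565
V0=44.9592

The replicating-portfolio and risk-neutral prices coincide; use p* = (1.15−0.87)/(1.36−0.87) = 0.5714 for the latter.
Terminal values V(4,·): V(4,0)=0.0000, V(4,1)=0.0000, V(4,2)=100.0000, V(4,3)=100.0000, V(4,4)=100.0000
Node (3,0) S=23.7061: V=(p*·0.0000+(1−p*)·0.0000)/1.15=0.0000; Δ=(0.0000−0.0000)/(32.2403−20.6243)=0.0000; B=V−Δ·S=0.0000
Node (3,1) S=37.0578: V=(p*·100.0000+(1−p*)·0.0000)/1.15=49.6894; Δ=(100.0000−0.0000)/(50.3986−32.2403)=5.5071; B=V−Δ·S=-154.3922
Node (3,2) S=57.9295: V=(p*·100.0000+(1−p*)·100.0000)/1.15=86.9565; Δ=(100.0000−100.0000)/(78.7841−50.3986)=0.0000; B=V−Δ·S=86.9565
Node (3,3) S=90.5564: V=(p*·100.0000+(1−p*)·100.0000)/1.15=86.9565; Δ=(100.0000−100.0000)/(123.1567−78.7841)=0.0000; B=V−Δ·S=86.9565
Node (2,0) S=27.2484: V=(p*·49.6894+(1−p*)·0.0000)/1.15=24.6904; Δ=(49.6894−0.0000)/(37.0578−23.7061)=3.7216; B=V−Δ·S=-76.7166
Node (2,1) S=42.5952: V=(p*·86.9565+(1−p*)·49.6894)/1.15=61.7260; Δ=(86.9565−49.6894)/(57.9295−37.0578)=1.7855; B=V−Δ·S=-14.3293
Node (2,2) S=66.5856: V=(p*·86.9565+(1−p*)·86.9565)/1.15=75.6144; Δ=(86.9565−86.9565)/(90.5564−57.9295)=0.0000; B=V−Δ·S=75.6144
Node (1,0) S=31.3200: V=(p*·61.7260+(1−p*)·24.6904)/1.15=39.8727; Δ=(61.7260−24.6904)/(42.5952−27.2484)=2.4132; B=V−Δ·S=-35.7102
Node (1,1) S=48.9600: V=(p*·75.6144+(1−p*)·61.7260)/1.15=60.5758; Δ=(75.6144−61.7260)/(66.5856−42.5952)=0.5789; B=V−Δ·S=32.2323
Node (0,0) S=36.0000: V=(p*·60.5758+(1−p*)·39.8727)/1.15=44.9592; Δ=(60.5758−39.8727)/(48.9600−31.3200)=1.1736; B=V−Δ·S=2.7079
Root portfolio cost Δ·36+B reproduces V0=44.9592.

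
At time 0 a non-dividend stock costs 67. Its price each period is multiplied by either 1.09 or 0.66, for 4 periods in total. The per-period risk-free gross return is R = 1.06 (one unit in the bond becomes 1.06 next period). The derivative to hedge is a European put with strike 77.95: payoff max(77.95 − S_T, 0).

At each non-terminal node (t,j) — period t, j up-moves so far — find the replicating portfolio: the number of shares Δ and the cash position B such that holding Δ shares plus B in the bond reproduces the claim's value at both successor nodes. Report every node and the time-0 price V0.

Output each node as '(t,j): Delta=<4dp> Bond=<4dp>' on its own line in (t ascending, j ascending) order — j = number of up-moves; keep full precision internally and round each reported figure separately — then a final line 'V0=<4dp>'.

(0,0): Delta=-0.6100 Bond=45.4727
(1,0): Delta=-1.0000 Bond=65.4483
(1,1): Delta=-0.5923 Bond=46.9075
(2,0): Delta=-1.0000 Bond=69.3752
(2,1): Delta=-1.0000 Bond=69.3752
(2,2): Delta=-0.5737 Bond=48.2480
(3,0): Delta=-1.0000 Bond=73.5377
(3,1): Delta=-1.0000 Bond=73.5377
(3,2): Delta=-1.0000 Bond=73.5377
(3,3): Delta=-0.5544 Bond=49.4633
V0=4.6049

Risk-neutral probability p* = (R−d)/(u−d) = (1.06−0.66)/(1.09−0.66) = 0.9302.
Terminal values V(4,·): V(4,0)=65.2369, V(4,1)=56.9542, V(4,2)=43.2751, V(4,3)=20.6838, V(4,4)=0.0000
(3,0): S=19.2622. Δ = (V_up−V_dn)/(S_up−S_dn) = (56.9542−65.2369)/(20.9958−12.7131) = -1.0000. V = [p*·56.9542 + (1−p*)·65.2369]/1.06 = 54.2755. B = V − Δ·S = 73.5377.
(3,1): S=31.8119. Δ = (V_up−V_dn)/(S_up−S_dn) = (43.2751−56.9542)/(34.6749−20.9958) = -1.0000. V = [p*·43.2751 + (1−p*)·56.9542]/1.06 = 41.7259. B = V − Δ·S = 73.5377.
(3,2): S=52.5378. Δ = (V_up−V_dn)/(S_up−S_dn) = (20.6838−43.2751)/(57.2662−34.6749) = -1.0000. V = [p*·20.6838 + (1−p*)·43.2751]/1.06 = 21.0000. B = V − Δ·S = 73.5377.
(3,3): S=86.7669. Δ = (V_up−V_dn)/(S_up−S_dn) = (0.0000−20.6838)/(94.5760−57.2662) = -0.5544. V = [p*·0.0000 + (1−p*)·20.6838]/1.06 = 1.3614. B = V − Δ·S = 49.4633.
(2,0): S=29.1852. Δ = (V_up−V_dn)/(S_up−S_dn) = (41.7259−54.2755)/(31.8119−19.2622) = -1.0000. V = [p*·41.7259 + (1−p*)·54.2755]/1.06 = 40.1900. B = V − Δ·S = 69.3752.
(2,1): S=48.1998. Δ = (V_up−V_dn)/(S_up−S_dn) = (21.0000−41.7259)/(52.5378−31.8119) = -1.0000. V = [p*·21.0000 + (1−p*)·41.7259]/1.06 = 21.1754. B = V − Δ·S = 69.3752.
(2,2): S=79.6027. Δ = (V_up−V_dn)/(S_up−S_dn) = (1.3614−21.0000)/(86.7669−52.5378) = -0.5737. V = [p*·1.3614 + (1−p*)·21.0000]/1.06 = 2.5769. B = V − Δ·S = 48.2480.
(1,0): S=44.2200. Δ = (V_up−V_dn)/(S_up−S_dn) = (21.1754−40.1900)/(48.1998−29.1852) = -1.0000. V = [p*·21.1754 + (1−p*)·40.1900]/1.06 = 21.2283. B = V − Δ·S = 65.4483.
(1,1): S=73.0300. Δ = (V_up−V_dn)/(S_up−S_dn) = (2.5769−21.1754)/(79.6027−48.1998) = -0.5923. V = [p*·2.5769 + (1−p*)·21.1754]/1.06 = 3.6552. B = V − Δ·S = 46.9075.
(0,0): S=67.0000. Δ = (V_up−V_dn)/(S_up−S_dn) = (3.6552−21.2283)/(73.0300−44.2200) = -0.6100. V = [p*·3.6552 + (1−p*)·21.2283]/1.06 = 4.6049. B = V − Δ·S = 45.4727.
The time-0 hedge costs 4.6049, which is the no-arbitrage price.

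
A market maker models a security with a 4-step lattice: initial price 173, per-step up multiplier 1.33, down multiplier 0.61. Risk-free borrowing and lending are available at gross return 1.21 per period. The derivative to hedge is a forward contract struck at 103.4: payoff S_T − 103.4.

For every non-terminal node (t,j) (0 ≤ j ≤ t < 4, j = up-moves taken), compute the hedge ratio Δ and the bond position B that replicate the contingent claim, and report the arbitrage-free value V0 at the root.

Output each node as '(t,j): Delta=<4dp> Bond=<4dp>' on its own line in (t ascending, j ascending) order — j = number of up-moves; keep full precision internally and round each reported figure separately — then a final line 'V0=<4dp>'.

(0,0): Delta=1.0000 Bond=-48.2369
(1,0): Delta=1.0000 Bond=-58.3666
(1,1): Delta=1.0000 Bond=-58.3666
(2,0): Delta=1.0000 Bond=-70.6236
(2,1): Delta=1.0000 Bond=-70.6236
(2,2): Delta=1.0000 Bond=-70.6236
(3,0): Delta=1.0000 Bond=-85.4545
(3,1): Delta=1.0000 Bond=-85.4545
(3,2): Delta=1.0000 Bond=-85.4545
(3,3): Delta=1.0000 Bond=-85.4545
V0=124.7631

No-arbitrage ⇒ martingale measure with p* = (R−d)/(u−d) = 0.8333.
At expiry t=4: V(4,0)=-79.4467, V(4,1)=-51.1739, V(4,2)=10.4699, V(4,3)=144.8738, V(4,4)=437.9182
  t=3,j=0: stock 39.2677 → up 52.2261 (V=-51.1739), down 23.9533 (V=-79.4467). Price -46.1868; hedge Δ=1.0000, bond B=-85.4545.
  t=3,j=1: stock 85.6165 → up 113.8699 (V=10.4699), down 52.2261 (V=-51.1739). Price 0.1619; hedge Δ=1.0000, bond B=-85.4545.
  t=3,j=2: stock 186.6720 → up 248.2738 (V=144.8738), down 113.8699 (V=10.4699). Price 101.2175; hedge Δ=1.0000, bond B=-85.4545.
  t=3,j=3: stock 407.0062 → up 541.3182 (V=437.9182), down 248.2738 (V=144.8738). Price 321.5517; hedge Δ=1.0000, bond B=-85.4545.
  t=2,j=0: stock 64.3733 → up 85.6165 (V=0.1619), down 39.2677 (V=-46.1868). Price -6.2503; hedge Δ=1.0000, bond B=-70.6236.
  t=2,j=1: stock 140.3549 → up 186.6720 (V=101.2175), down 85.6165 (V=0.1619). Price 69.7313; hedge Δ=1.0000, bond B=-70.6236.
  t=2,j=2: stock 306.0197 → up 407.0062 (V=321.5517), down 186.6720 (V=101.2175). Price 235.3961; hedge Δ=1.0000, bond B=-70.6236.
  t=1,j=0: stock 105.5300 → up 140.3549 (V=69.7313), down 64.3733 (V=-6.2503). Price 47.1634; hedge Δ=1.0000, bond B=-58.3666.
  t=1,j=1: stock 230.0900 → up 306.0197 (V=235.3961), down 140.3549 (V=69.7313). Price 171.7234; hedge Δ=1.0000, bond B=-58.3666.
  t=0,j=0: stock 173.0000 → up 230.0900 (V=171.7234), down 105.5300 (V=47.1634). Price 124.7631; hedge Δ=1.0000, bond B=-48.2369.
Self-financing check: at every node Δ·S+B equals the discounted successor values.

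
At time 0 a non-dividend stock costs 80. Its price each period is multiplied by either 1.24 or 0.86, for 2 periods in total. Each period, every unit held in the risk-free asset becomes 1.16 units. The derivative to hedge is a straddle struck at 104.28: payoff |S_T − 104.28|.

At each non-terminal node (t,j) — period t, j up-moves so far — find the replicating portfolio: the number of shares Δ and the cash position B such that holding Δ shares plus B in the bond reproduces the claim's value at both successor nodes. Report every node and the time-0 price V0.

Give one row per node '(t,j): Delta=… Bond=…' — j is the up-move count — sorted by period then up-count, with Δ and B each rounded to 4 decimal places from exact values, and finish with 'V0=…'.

(0,0): Delta=-0.1615 Bond=27.7625
(1,0): Delta=-1.0000 Bond=89.8966
(1,1): Delta=-0.0064 Bond=16.8200
V0=14.8463

The replicating-portfolio and risk-neutral prices coincide; use p* = (1.16−0.86)/(1.24−0.86) = 0.7895 for the latter.
At expiry t=2: V(2,0)=45.1120, V(2,1)=18.9680, V(2,2)=18.7280
(1,0): S=68.8000. Δ = (V_up−V_dn)/(S_up−S_dn) = (18.9680−45.1120)/(85.3120−59.1680) = -1.0000. V = [p*·18.9680 + (1−p*)·45.1120]/1.16 = 21.0966. B = V − Δ·S = 89.8966.
(1,1): S=99.2000. Δ = (V_up−V_dn)/(S_up−S_dn) = (18.7280−18.9680)/(123.0080−85.3120) = -0.0064. V = [p*·18.7280 + (1−p*)·18.9680]/1.16 = 16.1884. B = V − Δ·S = 16.8200.
(0,0): S=80.0000. Δ = (V_up−V_dn)/(S_up−S_dn) = (16.1884−21.0966)/(99.2000−68.8000) = -0.1615. V = [p*·16.1884 + (1−p*)·21.0966]/1.16 = 14.8463. B = V − Δ·S = 27.7625.
Self-financing check: at every node Δ·S+B equals the discounted successor values.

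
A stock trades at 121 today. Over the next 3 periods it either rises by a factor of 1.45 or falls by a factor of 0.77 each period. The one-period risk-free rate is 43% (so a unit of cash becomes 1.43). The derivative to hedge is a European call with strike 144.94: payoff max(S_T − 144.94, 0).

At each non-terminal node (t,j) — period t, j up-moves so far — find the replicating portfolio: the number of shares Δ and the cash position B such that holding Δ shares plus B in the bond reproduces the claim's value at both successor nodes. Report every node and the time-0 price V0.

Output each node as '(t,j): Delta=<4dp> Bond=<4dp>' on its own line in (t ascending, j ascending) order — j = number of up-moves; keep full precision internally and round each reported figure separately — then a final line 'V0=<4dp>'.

(0,0): Delta=0.9859 Bond=-47.8193
(1,0): Delta=0.5458 Bond=-27.3835
(1,1): Delta=0.9929 Bond=-69.6239
(2,0): Delta=0.0000 Bond=0.0000
(2,1): Delta=0.5546 Bond=-40.3450
(2,2): Delta=1.0000 Bond=-101.3566
V0=71.4704

Under the risk-neutral measure, an up-move has probability p* = (R−d)/(u−d) = 0.9706 and values discount at R = 1.43.
At expiry t=3: V(3,0)=0.0000, V(3,1)=0.0000, V(3,2)=50.9499, V(3,3)=223.9436
  t=2,j=0: stock 71.7409 → up 104.0243 (V=0.0000), down 55.2405 (V=0.0000). Price 0.0000; hedge Δ=0.0000, bond B=0.0000.
  t=2,j=1: stock 135.0965 → up 195.8899 (V=50.9499), down 104.0243 (V=0.0000). Price 34.5814; hedge Δ=0.5546, bond B=-40.3450.
  t=2,j=2: stock 254.4025 → up 368.8836 (V=223.9436), down 195.8899 (V=50.9499). Price 153.0459; hedge Δ=1.0000, bond B=-101.3566.
  t=1,j=0: stock 93.1700 → up 135.0965 (V=34.5814), down 71.7409 (V=0.0000). Price 23.4715; hedge Δ=0.5458, bond B=-27.3835.
  t=1,j=1: stock 175.4500 → up 254.4025 (V=153.0459), down 135.0965 (V=34.5814). Price 104.5885; hedge Δ=0.9929, bond B=-69.6239.
  t=0,j=0: stock 121.0000 → up 175.4500 (V=104.5885), down 93.1700 (V=23.4715). Price 71.4704; hedge Δ=0.9859, bond B=-47.8193.
The time-0 hedge costs 71.4704, which is the no-arbitrage price.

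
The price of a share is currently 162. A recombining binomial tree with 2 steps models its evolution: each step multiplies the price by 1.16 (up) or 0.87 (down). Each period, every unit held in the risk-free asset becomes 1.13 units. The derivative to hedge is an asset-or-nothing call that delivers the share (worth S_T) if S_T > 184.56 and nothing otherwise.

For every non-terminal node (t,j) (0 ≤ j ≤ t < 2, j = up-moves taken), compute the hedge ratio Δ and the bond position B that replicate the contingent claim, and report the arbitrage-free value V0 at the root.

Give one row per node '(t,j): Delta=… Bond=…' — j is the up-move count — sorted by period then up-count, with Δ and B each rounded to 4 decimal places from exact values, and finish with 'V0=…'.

(0,0): Delta=3.6814 Bond=-459.1670
(1,0): Delta=0.0000 Bond=0.0000
(1,1): Delta=4.0000 Bond=-578.7271
V0=137.2223

Under the risk-neutral measure, an up-move has probability p* = (R−d)/(u−d) = 0.8966 and values discount at R = 1.13.
Terminal values V(2,·): V(2,0)=0.0000, V(2,1)=0.0000, V(2,2)=217.9872
Node (1,0) S=140.9400: V=(p*·0.0000+(1−p*)·0.0000)/1.13=0.0000; Δ=(0.0000−0.0000)/(163.4904−122.6178)=0.0000; B=V−Δ·S=0.0000
Node (1,1) S=187.9200: V=(p*·217.9872+(1−p*)·0.0000)/1.13=172.9529; Δ=(217.9872−0.0000)/(217.9872−163.4904)=4.0000; B=V−Δ·S=-578.7271
Node (0,0) S=162.0000: V=(p*·172.9529+(1−p*)·0.0000)/1.13=137.2223; Δ=(172.9529−0.0000)/(187.9200−140.9400)=3.6814; B=V−Δ·S=-459.1670
Self-financing check: at every node Δ·S+B equals the discounted successor values.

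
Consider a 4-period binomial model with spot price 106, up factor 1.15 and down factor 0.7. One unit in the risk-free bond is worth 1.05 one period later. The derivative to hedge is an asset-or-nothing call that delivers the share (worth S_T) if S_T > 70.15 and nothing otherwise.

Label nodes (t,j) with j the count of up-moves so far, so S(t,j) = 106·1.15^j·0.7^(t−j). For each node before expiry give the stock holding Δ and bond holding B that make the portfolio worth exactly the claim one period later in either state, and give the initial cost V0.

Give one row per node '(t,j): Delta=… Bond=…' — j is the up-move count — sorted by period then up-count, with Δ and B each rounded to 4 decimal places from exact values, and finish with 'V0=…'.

(0,0): Delta=1.4423 Bond=-58.2432
(1,0): Delta=1.8544 Bond=-91.7331
(1,1): Delta=1.3707 Bond=-52.4189
(2,0): Delta=0.0000 Bond=0.0000
(2,1): Delta=2.1770 Bond=-123.8397
(2,2): Delta=1.2305 Bond=-35.3828
(3,0): Delta=0.0000 Bond=0.0000
(3,1): Delta=0.0000 Bond=0.0000
(3,2): Delta=2.5556 Bond=-167.1836
(3,3): Delta=1.0000 Bond=0.0000
V0=94.6453

No-arbitrage ⇒ martingale measure with p* = (R−d)/(u−d) = 0.7778.
Terminal payoffs: V(4,0)=0.0000, V(4,1)=0.0000, V(4,2)=0.0000, V(4,3)=112.8489, V(4,4)=185.3947
Node (3,0) S=36.3580: V=(p*·0.0000+(1−p*)·0.0000)/1.05=0.0000; Δ=(0.0000−0.0000)/(41.8117−25.4506)=0.0000; B=V−Δ·S=0.0000
Node (3,1) S=59.7310: V=(p*·0.0000+(1−p*)·0.0000)/1.05=0.0000; Δ=(0.0000−0.0000)/(68.6906−41.8117)=0.0000; B=V−Δ·S=0.0000
Node (3,2) S=98.1295: V=(p*·112.8489+(1−p*)·0.0000)/1.05=83.5918; Δ=(112.8489−0.0000)/(112.8489−68.6906)=2.5556; B=V−Δ·S=-167.1836
Node (3,3) S=161.2127: V=(p*·185.3947+(1−p*)·112.8489)/1.05=161.2127; Δ=(185.3947−112.8489)/(185.3947−112.8489)=1.0000; B=V−Δ·S=0.0000
Node (2,0) S=51.9400: V=(p*·0.0000+(1−p*)·0.0000)/1.05=0.0000; Δ=(0.0000−0.0000)/(59.7310−36.3580)=0.0000; B=V−Δ·S=0.0000
Node (2,1) S=85.3300: V=(p*·83.5918+(1−p*)·0.0000)/1.05=61.9198; Δ=(83.5918−0.0000)/(98.1295−59.7310)=2.1770; B=V−Δ·S=-123.8397
Node (2,2) S=140.1850: V=(p*·161.2127+(1−p*)·83.5918)/1.05=137.1082; Δ=(161.2127−83.5918)/(161.2127−98.1295)=1.2305; B=V−Δ·S=-35.3828
Node (1,0) S=74.2000: V=(p*·61.9198+(1−p*)·0.0000)/1.05=45.8666; Δ=(61.9198−0.0000)/(85.3300−51.9400)=1.8544; B=V−Δ·S=-91.7331
Node (1,1) S=121.9000: V=(p*·137.1082+(1−p*)·61.9198)/1.05=114.6664; Δ=(137.1082−61.9198)/(140.1850−85.3300)=1.3707; B=V−Δ·S=-52.4189
Node (0,0) S=106.0000: V=(p*·114.6664+(1−p*)·45.8666)/1.05=94.6453; Δ=(114.6664−45.8666)/(121.9000−74.2000)=1.4423; B=V−Δ·S=-58.2432
Check: Δ(0,0)·S0 + B(0,0) = 94.6453 = V0.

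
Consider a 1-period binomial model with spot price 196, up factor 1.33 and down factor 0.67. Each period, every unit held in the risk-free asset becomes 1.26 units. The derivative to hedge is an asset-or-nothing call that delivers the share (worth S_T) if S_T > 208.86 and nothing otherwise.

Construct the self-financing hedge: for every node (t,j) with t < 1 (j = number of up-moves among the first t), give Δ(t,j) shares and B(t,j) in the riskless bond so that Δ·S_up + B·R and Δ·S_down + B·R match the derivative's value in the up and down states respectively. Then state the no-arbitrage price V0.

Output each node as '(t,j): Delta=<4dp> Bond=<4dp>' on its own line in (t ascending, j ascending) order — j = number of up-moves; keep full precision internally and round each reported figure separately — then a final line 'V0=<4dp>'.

Risk-neutral probability p* = (R−d)/(u−d) = (1.26−0.67)/(1.33−0.67) = 0.8939.
Payoff layer (t=1): V(1,0)=0.0000, V(1,1)=260.6800
  t=0,j=0: stock 196.0000 → up 260.6800 (V=260.6800), down 131.3200 (V=0.0000). Price 184.9461; hedge Δ=2.0152, bond B=-210.0236.
Check: Δ(0,0)·S0 + B(0,0) = 184.9461 = V0.

(0,0): Delta=2.0152 Bond=-210.0236
V0=184.9461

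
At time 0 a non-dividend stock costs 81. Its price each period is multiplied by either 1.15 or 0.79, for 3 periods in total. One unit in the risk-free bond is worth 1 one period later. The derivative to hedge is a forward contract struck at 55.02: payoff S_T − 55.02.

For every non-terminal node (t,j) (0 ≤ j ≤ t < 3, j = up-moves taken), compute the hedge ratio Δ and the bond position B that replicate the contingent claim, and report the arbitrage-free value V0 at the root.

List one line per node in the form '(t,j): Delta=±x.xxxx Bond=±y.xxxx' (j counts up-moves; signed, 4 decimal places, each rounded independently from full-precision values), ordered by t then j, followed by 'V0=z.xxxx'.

Under the risk-neutral measure, an up-move has probability p* = (R−d)/(u−d) = 0.5833 and values discount at R = 1.
Terminal payoffs: V(3,0)=-15.0838, V(3,1)=3.1149, V(3,2)=29.6068, V(3,3)=68.1709
  t=2,j=0: stock 50.5521 → up 58.1349 (V=3.1149), down 39.9362 (V=-15.0838). Price -4.4679; hedge Δ=1.0000, bond B=-55.0200.
  t=2,j=1: stock 73.5885 → up 84.6268 (V=29.6068), down 58.1349 (V=3.1149). Price 18.5685; hedge Δ=1.0000, bond B=-55.0200.
  t=2,j=2: stock 107.1225 → up 123.1909 (V=68.1709), down 84.6268 (V=29.6068). Price 52.1025; hedge Δ=1.0000, bond B=-55.0200.
  t=1,j=0: stock 63.9900 → up 73.5885 (V=18.5685), down 50.5521 (V=-4.4679). Price 8.9700; hedge Δ=1.0000, bond B=-55.0200.
  t=1,j=1: stock 93.1500 → up 107.1225 (V=52.1025), down 73.5885 (V=18.5685). Price 38.1300; hedge Δ=1.0000, bond B=-55.0200.
  t=0,j=0: stock 81.0000 → up 93.1500 (V=38.1300), down 63.9900 (V=8.9700). Price 25.9800; hedge Δ=1.0000, bond B=-55.0200.
Check: Δ(0,0)·S0 + B(0,0) = 25.9800 = V0.

(0,0): Delta=1.0000 Bond=-55.0200
(1,0): Delta=1.0000 Bond=-55.0200
(1,1): Delta=1.0000 Bond=-55.0200
(2,0): Delta=1.0000 Bond=-55.0200
(2,1): Delta=1.0000 Bond=-55.0200
(2,2): Delta=1.0000 Bond=-55.0200
V0=25.9800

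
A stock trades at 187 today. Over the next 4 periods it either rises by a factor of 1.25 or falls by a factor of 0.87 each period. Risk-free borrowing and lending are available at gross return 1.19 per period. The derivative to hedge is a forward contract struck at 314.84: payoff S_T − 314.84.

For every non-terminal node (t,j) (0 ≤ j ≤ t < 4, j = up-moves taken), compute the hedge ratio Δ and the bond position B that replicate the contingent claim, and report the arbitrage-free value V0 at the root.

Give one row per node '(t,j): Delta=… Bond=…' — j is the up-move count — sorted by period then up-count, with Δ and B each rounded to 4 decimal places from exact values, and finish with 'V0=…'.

Risk-neutral probability p* = (R−d)/(u−d) = (1.19−0.87)/(1.25−0.87) = 0.8421.
Terminal payoffs: V(4,0)=-207.7081, V(4,1)=-160.9149, V(4,2)=-93.6833, V(4,3)=2.9139, V(4,4)=141.7030
(3,0): S=123.1401. Δ = (V_up−V_dn)/(S_up−S_dn) = (-160.9149−-207.7081)/(153.9251−107.1319) = 1.0000. V = [p*·-160.9149 + (1−p*)·-207.7081]/1.19 = -141.4314. B = V − Δ·S = -264.5714.
(3,1): S=176.9254. Δ = (V_up−V_dn)/(S_up−S_dn) = (-93.6833−-160.9149)/(221.1567−153.9251) = 1.0000. V = [p*·-93.6833 + (1−p*)·-160.9149]/1.19 = -87.6461. B = V − Δ·S = -264.5714.
(3,2): S=254.2031. Δ = (V_up−V_dn)/(S_up−S_dn) = (2.9139−-93.6833)/(317.7539−221.1567) = 1.0000. V = [p*·2.9139 + (1−p*)·-93.6833]/1.19 = -10.3683. B = V − Δ·S = -264.5714.
(3,3): S=365.2344. Δ = (V_up−V_dn)/(S_up−S_dn) = (141.7030−2.9139)/(456.5430−317.7539) = 1.0000. V = [p*·141.7030 + (1−p*)·2.9139]/1.19 = 100.6629. B = V − Δ·S = -264.5714.
(2,0): S=141.5403. Δ = (V_up−V_dn)/(S_up−S_dn) = (-87.6461−-141.4314)/(176.9254−123.1401) = 1.0000. V = [p*·-87.6461 + (1−p*)·-141.4314]/1.19 = -80.7886. B = V − Δ·S = -222.3289.
(2,1): S=203.3625. Δ = (V_up−V_dn)/(S_up−S_dn) = (-10.3683−-87.6461)/(254.2031−176.9254) = 1.0000. V = [p*·-10.3683 + (1−p*)·-87.6461]/1.19 = -18.9664. B = V − Δ·S = -222.3289.
(2,2): S=292.1875. Δ = (V_up−V_dn)/(S_up−S_dn) = (100.6629−-10.3683)/(365.2344−254.2031) = 1.0000. V = [p*·100.6629 + (1−p*)·-10.3683]/1.19 = 69.8586. B = V − Δ·S = -222.3289.
(1,0): S=162.6900. Δ = (V_up−V_dn)/(S_up−S_dn) = (-18.9664−-80.7886)/(203.3625−141.5403) = 1.0000. V = [p*·-18.9664 + (1−p*)·-80.7886]/1.19 = -24.1410. B = V − Δ·S = -186.8310.
(1,1): S=233.7500. Δ = (V_up−V_dn)/(S_up−S_dn) = (69.8586−-18.9664)/(292.1875−203.3625) = 1.0000. V = [p*·69.8586 + (1−p*)·-18.9664]/1.19 = 46.9190. B = V − Δ·S = -186.8310.
(0,0): S=187.0000. Δ = (V_up−V_dn)/(S_up−S_dn) = (46.9190−-24.1410)/(233.7500−162.6900) = 1.0000. V = [p*·46.9190 + (1−p*)·-24.1410]/1.19 = 29.9991. B = V − Δ·S = -157.0009.
The time-0 hedge costs 29.9991, which is the no-arbitrage price.

(0,0): Delta=1.0000 Bond=-157.0009
(1,0): Delta=1.0000 Bond=-186.8310
(1,1): Delta=1.0000 Bond=-186.8310
(2,0): Delta=1.0000 Bond=-222.3289
(2,1): Delta=1.0000 Bond=-222.3289
(2,2): Delta=1.0000 Bond=-222.3289
(3,0): Delta=1.0000 Bond=-264.5714
(3,1): Delta=1.0000 Bond=-264.5714
(3,2): Delta=1.0000 Bond=-264.5714
(3,3): Delta=1.0000 Bond=-264.5714
V0=29.9991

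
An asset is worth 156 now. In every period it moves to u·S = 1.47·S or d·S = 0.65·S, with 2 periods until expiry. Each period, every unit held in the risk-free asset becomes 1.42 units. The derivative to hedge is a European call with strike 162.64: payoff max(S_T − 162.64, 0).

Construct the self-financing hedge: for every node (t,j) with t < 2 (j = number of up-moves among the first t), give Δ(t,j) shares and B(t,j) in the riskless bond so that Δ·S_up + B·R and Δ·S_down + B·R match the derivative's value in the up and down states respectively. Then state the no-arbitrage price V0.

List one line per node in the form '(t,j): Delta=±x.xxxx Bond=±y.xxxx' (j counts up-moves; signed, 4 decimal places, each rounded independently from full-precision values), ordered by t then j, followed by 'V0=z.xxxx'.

(0,0): Delta=0.9019 Bond=-64.4016
(1,0): Delta=0.0000 Bond=0.0000
(1,1): Delta=0.9278 Bond=-97.3886
V0=76.2911

The replicating-portfolio and risk-neutral prices coincide; use p* = (1.42−0.65)/(1.47−0.65) = 0.9390 for the latter.
Terminal values V(2,·): V(2,0)=0.0000, V(2,1)=0.0000, V(2,2)=174.4604
(1,0): S=101.4000. Δ = (V_up−V_dn)/(S_up−S_dn) = (0.0000−0.0000)/(149.0580−65.9100) = 0.0000. V = [p*·0.0000 + (1−p*)·0.0000]/1.42 = 0.0000. B = V − Δ·S = 0.0000.
(1,1): S=229.3200. Δ = (V_up−V_dn)/(S_up−S_dn) = (174.4604−0.0000)/(337.1004−149.0580) = 0.9278. V = [p*·174.4604 + (1−p*)·0.0000]/1.42 = 115.3680. B = V − Δ·S = -97.3886.
(0,0): S=156.0000. Δ = (V_up−V_dn)/(S_up−S_dn) = (115.3680−0.0000)/(229.3200−101.4000) = 0.9019. V = [p*·115.3680 + (1−p*)·0.0000]/1.42 = 76.2911. B = V − Δ·S = -64.4016.
Check: Δ(0,0)·S0 + B(0,0) = 76.2911 = V0.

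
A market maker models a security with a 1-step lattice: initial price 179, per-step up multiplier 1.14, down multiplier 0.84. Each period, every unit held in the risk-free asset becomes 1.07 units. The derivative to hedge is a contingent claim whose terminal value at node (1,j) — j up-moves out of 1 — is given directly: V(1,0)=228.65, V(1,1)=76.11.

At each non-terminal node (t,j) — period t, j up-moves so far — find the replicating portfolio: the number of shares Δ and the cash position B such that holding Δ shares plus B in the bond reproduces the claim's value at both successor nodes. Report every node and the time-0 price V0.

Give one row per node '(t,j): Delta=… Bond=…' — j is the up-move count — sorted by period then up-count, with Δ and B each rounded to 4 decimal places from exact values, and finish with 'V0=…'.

(0,0): Delta=-2.8406 Bond=612.8617
V0=104.3950

Since d<R<u, set p* = (R−d)/(u−d) = 0.7667; price each node as the discounted p*-expectation of its children.
At expiry t=1: V(1,0)=228.6500, V(1,1)=76.1100
Node (0,0) S=179.0000: V=(p*·76.1100+(1−p*)·228.6500)/1.07=104.3950; Δ=(76.1100−228.6500)/(204.0600−150.3600)=-2.8406; B=V−Δ·S=612.8617
Self-financing check: at every node Δ·S+B equals the discounted successor values.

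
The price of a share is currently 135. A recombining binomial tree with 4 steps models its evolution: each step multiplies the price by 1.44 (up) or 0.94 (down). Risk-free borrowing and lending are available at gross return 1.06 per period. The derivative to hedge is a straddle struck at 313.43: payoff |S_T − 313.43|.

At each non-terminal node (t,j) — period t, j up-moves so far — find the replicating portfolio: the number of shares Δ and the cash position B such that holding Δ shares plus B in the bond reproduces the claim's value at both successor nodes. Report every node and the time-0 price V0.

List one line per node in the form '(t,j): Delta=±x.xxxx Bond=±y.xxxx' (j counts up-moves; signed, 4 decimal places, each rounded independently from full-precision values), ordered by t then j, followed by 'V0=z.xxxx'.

Risk-neutral probability p* = (R−d)/(u−d) = (1.06−0.94)/(1.44−0.94) = 0.2400.
Terminal payoffs: V(4,0)=208.0289, V(4,1)=151.9645, V(4,2)=66.0786, V(4,3)=65.4914, V(4,4)=267.0453
  t=3,j=0: stock 112.1288 → up 161.4655 (V=151.9645), down 105.4011 (V=208.0289). Price 183.5598; hedge Δ=-1.0000, bond B=295.6887.
  t=3,j=1: stock 171.7718 → up 247.3514 (V=66.0786), down 161.4655 (V=151.9645). Price 123.9168; hedge Δ=-1.0000, bond B=295.6887.
  t=3,j=2: stock 263.1398 → up 378.9214 (V=65.4914), down 247.3514 (V=66.0786). Price 62.2053; hedge Δ=-0.0045, bond B=63.3797.
  t=3,j=3: stock 403.1078 → up 580.4753 (V=267.0453), down 378.9214 (V=65.4914). Price 107.4192; hedge Δ=1.0000, bond B=-295.6887.
  t=2,j=0: stock 119.2860 → up 171.7718 (V=123.9168), down 112.1288 (V=183.5598). Price 159.6656; hedge Δ=-1.0000, bond B=278.9516.
  t=2,j=1: stock 182.7360 → up 263.1398 (V=62.2053), down 171.7718 (V=123.9168). Price 102.9303; hedge Δ=-0.6754, bond B=226.3533.
  t=2,j=2: stock 279.9360 → up 403.1078 (V=107.4192), down 263.1398 (V=62.2053). Price 68.9214; hedge Δ=0.3230, bond B=-21.5064.
  t=1,j=0: stock 126.9000 → up 182.7360 (V=102.9303), down 119.2860 (V=159.6656). Price 137.7822; hedge Δ=-0.8942, bond B=251.2528.
  t=1,j=1: stock 194.4000 → up 279.9360 (V=68.9214), down 182.7360 (V=102.9303). Price 89.4039; hedge Δ=-0.3499, bond B=157.4217.
  t=0,j=0: stock 135.0000 → up 194.4000 (V=89.4039), down 126.9000 (V=137.7822). Price 119.0296; hedge Δ=-0.7167, bond B=215.7862.
Check: Δ(0,0)·S0 + B(0,0) = 119.0296 = V0.

(0,0): Delta=-0.7167 Bond=215.7862
(1,0): Delta=-0.8942 Bond=251.2528
(1,1): Delta=-0.3499 Bond=157.4217
(2,0): Delta=-1.0000 Bond=278.9516
(2,1): Delta=-0.6754 Bond=226.3533
(2,2): Delta=0.3230 Bond=-21.5064
(3,0): Delta=-1.0000 Bond=295.6887
(3,1): Delta=-1.0000 Bond=295.6887
(3,2): Delta=-0.0045 Bond=63.3797
(3,3): Delta=1.0000 Bond=-295.6887
V0=119.0296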